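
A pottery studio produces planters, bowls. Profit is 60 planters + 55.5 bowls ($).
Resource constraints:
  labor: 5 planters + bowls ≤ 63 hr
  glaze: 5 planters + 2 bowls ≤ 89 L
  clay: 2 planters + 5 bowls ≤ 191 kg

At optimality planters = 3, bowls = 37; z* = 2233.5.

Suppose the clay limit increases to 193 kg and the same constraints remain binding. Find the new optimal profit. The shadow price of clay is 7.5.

2248.5

Δb = 2, so new z* = 2233.5 + (7.5)·(2) = 2233.5 + 15 = 2248.5.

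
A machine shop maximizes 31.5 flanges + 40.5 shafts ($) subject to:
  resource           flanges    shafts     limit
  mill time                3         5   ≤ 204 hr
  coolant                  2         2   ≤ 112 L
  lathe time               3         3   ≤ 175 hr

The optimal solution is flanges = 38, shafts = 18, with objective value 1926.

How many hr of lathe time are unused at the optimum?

lathe time used = 3·38 + 3·18 = 168; slack = 175 − 168 = 7.

7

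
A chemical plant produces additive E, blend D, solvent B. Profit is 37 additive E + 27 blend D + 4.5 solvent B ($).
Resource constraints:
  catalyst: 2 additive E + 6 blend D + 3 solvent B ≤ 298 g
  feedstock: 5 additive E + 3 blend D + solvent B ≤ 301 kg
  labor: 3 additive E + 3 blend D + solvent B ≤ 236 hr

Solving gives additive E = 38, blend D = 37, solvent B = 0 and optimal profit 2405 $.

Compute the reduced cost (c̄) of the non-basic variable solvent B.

Check each constraint at x*: catalyst 298/298 (tight); feedstock 301/301 (tight); labor 225/236 (slack 11).
Slack constraints have shadow price 0 (complementary slackness).
The binding rows give the dual system: 2·y_catalyst + 5·y_feedstock = 37 and 6·y_catalyst + 3·y_feedstock = 27.
→ y_catalyst = 1 and y_feedstock = 7.
Reduced cost of solvent B: c₃ − yᵀa₃ = 4.5 − (1·3 + 7·1) = 4.5 − 10 = -5.5.

-5.5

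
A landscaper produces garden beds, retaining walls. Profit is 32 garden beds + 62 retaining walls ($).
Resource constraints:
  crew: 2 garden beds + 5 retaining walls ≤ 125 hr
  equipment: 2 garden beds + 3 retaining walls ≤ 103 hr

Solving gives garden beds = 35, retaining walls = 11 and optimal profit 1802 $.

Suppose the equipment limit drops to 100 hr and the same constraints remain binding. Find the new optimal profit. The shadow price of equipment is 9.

1775

Δb = -3, so new z* = 1802 + (9)·(-3) = 1802 − 27 = 1775.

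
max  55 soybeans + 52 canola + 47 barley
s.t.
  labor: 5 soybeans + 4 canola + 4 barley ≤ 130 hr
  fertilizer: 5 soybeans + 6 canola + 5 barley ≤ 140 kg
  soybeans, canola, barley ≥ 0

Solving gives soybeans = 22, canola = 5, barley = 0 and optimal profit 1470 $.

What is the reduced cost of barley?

-1

At the optimum: labor uses 130 of 130 (binding); fertilizer uses 140 of 140 (binding).
Dual feasibility on the basic columns requires 5·y_labor + 5·y_fertilizer = 55, 4·y_labor + 6·y_fertilizer = 52.
→ y_labor = 7 and y_fertilizer = 4.
Reduced cost of barley: c₃ − yᵀa₃ = 47 − (7·4 + 4·5) = 47 − 48 = -1.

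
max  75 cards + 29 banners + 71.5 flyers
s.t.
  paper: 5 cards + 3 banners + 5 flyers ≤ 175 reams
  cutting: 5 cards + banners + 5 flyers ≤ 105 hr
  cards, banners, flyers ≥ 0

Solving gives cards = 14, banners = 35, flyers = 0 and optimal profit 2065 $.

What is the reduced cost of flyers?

-3.5

Both paper and cutting are binding at x*.
Dual feasibility on the basic columns requires 5·y_paper + 5·y_cutting = 75, 3·y_paper + 1·y_cutting = 29.
→ y_paper = 7 and y_cutting = 8.
Reduced cost of flyers: c₃ − yᵀa₃ = 71.5 − (7·5 + 8·5) = 71.5 − 75 = -3.5.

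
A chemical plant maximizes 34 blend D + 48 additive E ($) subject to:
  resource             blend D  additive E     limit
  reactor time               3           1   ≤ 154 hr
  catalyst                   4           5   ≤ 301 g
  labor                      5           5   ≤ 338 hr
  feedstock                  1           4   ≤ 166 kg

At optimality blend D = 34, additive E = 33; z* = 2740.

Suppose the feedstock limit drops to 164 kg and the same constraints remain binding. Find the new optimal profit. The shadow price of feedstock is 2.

Δb = -2, so new z* = 2740 + (2)·(-2) = 2740 − 4 = 2736.

2736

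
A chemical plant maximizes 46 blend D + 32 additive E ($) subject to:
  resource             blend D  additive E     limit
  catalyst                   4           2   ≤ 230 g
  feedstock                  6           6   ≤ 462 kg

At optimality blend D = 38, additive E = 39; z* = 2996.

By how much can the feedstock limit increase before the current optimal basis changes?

Binding constraints: catalyst, feedstock. The basis is B = [[4,2],[6,6]] with det 12.
Per unit increase in feedstock, x* moves by d = (-0.1667, 0.3333).
The basis stays optimal until blend D reaches 0; allowable increase = 228 kg.

228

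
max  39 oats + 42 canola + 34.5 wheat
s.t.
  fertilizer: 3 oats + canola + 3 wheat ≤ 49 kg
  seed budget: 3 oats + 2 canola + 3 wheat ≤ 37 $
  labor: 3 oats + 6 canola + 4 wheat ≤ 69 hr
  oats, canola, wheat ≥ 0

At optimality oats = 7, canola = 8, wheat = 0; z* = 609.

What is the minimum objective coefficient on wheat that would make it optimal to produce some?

43

At the optimum: fertilizer uses 29 of 49 (slack = 20); seed budget uses 37 of 37 (binding); labor uses 69 of 69 (binding).
Slack constraints have shadow price 0 (complementary slackness).
The binding rows give the dual system: 3·y_seed budget + 3·y_labor = 39 and 2·y_seed budget + 6·y_labor = 42.
Solving: y_seed budget = 9, y_labor = 4.
wheat enters the basis when its profit ≥ yᵀa₃ = 9·3 + 4·4 = 43.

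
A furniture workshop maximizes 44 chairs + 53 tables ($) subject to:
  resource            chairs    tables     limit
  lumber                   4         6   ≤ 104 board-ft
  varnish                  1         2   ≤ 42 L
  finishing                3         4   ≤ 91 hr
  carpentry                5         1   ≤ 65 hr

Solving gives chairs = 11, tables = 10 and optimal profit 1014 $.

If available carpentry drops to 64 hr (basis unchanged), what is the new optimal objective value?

Binding: lumber and carpentry. Non-binding: varnish (11 unused), finishing (18 unused).
Since varnish, finishing are not tight, their duals are 0.
Dual feasibility on the basic columns requires 4·y_lumber + 5·y_carpentry = 44, 6·y_lumber + 1·y_carpentry = 53.
Solving: y_lumber = 8.5, y_carpentry = 2.
Δz = y_carpentry·Δb = 2 × (-1) = -2, so new z* = 1014 − 2 = 1012.

1012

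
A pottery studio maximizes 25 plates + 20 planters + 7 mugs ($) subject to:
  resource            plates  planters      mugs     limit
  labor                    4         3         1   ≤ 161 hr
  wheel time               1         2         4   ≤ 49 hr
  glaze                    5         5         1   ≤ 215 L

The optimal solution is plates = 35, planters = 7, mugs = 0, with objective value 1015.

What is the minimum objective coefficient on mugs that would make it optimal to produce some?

Check each constraint at x*: labor 161/161 (tight); wheel time 49/49 (tight); glaze 210/215 (slack 5).
Slack constraints have shadow price 0 (complementary slackness).
From A_Bᵀ y = c: 4·y_labor + 1·y_wheel time = 25; 3·y_labor + 2·y_wheel time = 20.
Solving: y_labor = 6, y_wheel time = 1.
mugs enters the basis when its profit ≥ yᵀa₃ = 6·1 + 1·4 = 10.

10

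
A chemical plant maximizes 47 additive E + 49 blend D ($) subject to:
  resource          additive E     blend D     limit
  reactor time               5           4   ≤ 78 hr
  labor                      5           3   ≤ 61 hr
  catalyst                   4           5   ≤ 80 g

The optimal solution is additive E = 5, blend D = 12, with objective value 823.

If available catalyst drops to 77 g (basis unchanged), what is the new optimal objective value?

Binding: labor and catalyst. Non-binding: reactor time (5 unused).
Slack constraints have shadow price 0 (complementary slackness).
The binding rows give the dual system: 5·y_labor + 4·y_catalyst = 47 and 3·y_labor + 5·y_catalyst = 49.
→ y_labor = 3 and y_catalyst = 8.
Δz = y_catalyst·Δb = 8 × (-3) = -24, so new z* = 823 − 24 = 799.

799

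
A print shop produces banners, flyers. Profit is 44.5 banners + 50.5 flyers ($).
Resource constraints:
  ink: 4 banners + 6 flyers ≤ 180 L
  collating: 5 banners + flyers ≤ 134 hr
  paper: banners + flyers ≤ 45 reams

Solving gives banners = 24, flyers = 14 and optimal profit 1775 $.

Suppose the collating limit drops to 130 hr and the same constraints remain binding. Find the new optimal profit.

1765

At the optimum: ink uses 180 of 180 (binding); collating uses 134 of 134 (binding); paper uses 38 of 45 (slack = 7).
Since paper is not tight, its dual is 0.
Dual feasibility on the basic columns requires 4·y_ink + 5·y_collating = 44.5, 6·y_ink + 1·y_collating = 50.5.
This yields shadow prices y_ink = 8, y_collating = 2.5.
Δz = y_collating·Δb = 2.5 × (-4) = -10, so new z* = 1775 − 10 = 1765.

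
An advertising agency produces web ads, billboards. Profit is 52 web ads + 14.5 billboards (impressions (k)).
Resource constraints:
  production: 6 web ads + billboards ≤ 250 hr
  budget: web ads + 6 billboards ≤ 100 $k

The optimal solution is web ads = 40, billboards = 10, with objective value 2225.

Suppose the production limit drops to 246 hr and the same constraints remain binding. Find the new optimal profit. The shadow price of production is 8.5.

Δb = -4, so new z* = 2225 + (8.5)·(-4) = 2225 − 34 = 2191.

2191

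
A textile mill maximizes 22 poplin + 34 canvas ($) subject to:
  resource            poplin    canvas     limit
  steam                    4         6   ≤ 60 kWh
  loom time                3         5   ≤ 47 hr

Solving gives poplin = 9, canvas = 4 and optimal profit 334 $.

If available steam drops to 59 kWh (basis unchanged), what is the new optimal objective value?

Both steam and loom time are binding at x*.
Dual feasibility on the basic columns requires 4·y_steam + 3·y_loom time = 22, 6·y_steam + 5·y_loom time = 34.
Solving: y_steam = 4, y_loom time = 2.
Δz = y_steam·Δb = 4 × (-1) = -4, so new z* = 334 − 4 = 330.

330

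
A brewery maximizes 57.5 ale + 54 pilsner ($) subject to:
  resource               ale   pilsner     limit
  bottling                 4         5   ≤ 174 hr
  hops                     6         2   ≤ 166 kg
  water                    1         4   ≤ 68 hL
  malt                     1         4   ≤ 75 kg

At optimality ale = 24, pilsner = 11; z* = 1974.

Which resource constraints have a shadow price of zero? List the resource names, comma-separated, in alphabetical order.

bottling, malt

bottling: 151/174 (slack 23)
hops: 166/166 (binding)
water: 68/68 (binding)
malt: 68/75 (slack 7)
By complementary slackness, a constraint with positive slack has shadow price 0 → bottling, malt.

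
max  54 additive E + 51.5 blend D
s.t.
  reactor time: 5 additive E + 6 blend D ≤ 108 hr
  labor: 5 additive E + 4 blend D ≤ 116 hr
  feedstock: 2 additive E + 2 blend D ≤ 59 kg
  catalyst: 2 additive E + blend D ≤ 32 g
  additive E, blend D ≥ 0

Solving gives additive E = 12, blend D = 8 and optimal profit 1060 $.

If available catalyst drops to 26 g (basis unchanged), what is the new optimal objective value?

Check each constraint at x*: reactor time 108/108 (tight); labor 92/116 (slack 24); feedstock 40/59 (slack 19); catalyst 32/32 (tight).
Slack constraints have shadow price 0 (complementary slackness).
The binding rows give the dual system: 5·y_reactor time + 2·y_catalyst = 54 and 6·y_reactor time + 1·y_catalyst = 51.5.
This yields shadow prices y_reactor time = 7, y_catalyst = 9.5.
Δz = y_catalyst·Δb = 9.5 × (-6) = -57, so new z* = 1060 − 57 = 1003.

1003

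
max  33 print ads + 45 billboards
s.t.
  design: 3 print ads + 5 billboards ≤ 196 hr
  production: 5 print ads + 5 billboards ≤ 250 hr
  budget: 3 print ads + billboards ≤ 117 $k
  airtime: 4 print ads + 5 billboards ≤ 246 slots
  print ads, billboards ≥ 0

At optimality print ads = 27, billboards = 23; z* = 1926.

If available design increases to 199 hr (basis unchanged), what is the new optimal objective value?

At the optimum: design uses 196 of 196 (binding); production uses 250 of 250 (binding); budget uses 104 of 117 (slack = 13); airtime uses 223 of 246 (slack = 23).
Slack constraints have shadow price 0 (complementary slackness).
Dual feasibility on the basic columns requires 3·y_design + 5·y_production = 33, 5·y_design + 5·y_production = 45.
This yields shadow prices y_design = 6, y_production = 3.
Δz = y_design·Δb = 6 × (3) = 18, so new z* = 1926 + 18 = 1944.

1944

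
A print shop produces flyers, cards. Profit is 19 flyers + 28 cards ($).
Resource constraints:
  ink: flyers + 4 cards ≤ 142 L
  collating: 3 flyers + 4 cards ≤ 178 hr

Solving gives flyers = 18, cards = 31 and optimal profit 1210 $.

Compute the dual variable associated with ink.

1

Both ink and collating are binding at x*.
Dual feasibility on the basic columns requires 1·y_ink + 3·y_collating = 19, 4·y_ink + 4·y_collating = 28.
This yields shadow prices y_ink = 1, y_collating = 6.
Shadow price of ink = 1.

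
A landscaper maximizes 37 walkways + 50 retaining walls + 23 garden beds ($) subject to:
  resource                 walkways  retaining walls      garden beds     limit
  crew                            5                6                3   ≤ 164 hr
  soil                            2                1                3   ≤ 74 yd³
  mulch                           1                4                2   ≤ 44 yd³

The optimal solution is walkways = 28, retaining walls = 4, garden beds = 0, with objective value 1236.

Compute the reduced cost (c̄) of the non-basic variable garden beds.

Binding: crew and mulch. Non-binding: soil (14 unused).
By complementary slackness, y = 0 for the non-binding constraint.
The binding rows give the dual system: 5·y_crew + 1·y_mulch = 37 and 6·y_crew + 4·y_mulch = 50.
This yields shadow prices y_crew = 7, y_mulch = 2.
Reduced cost of garden beds: c₃ − yᵀa₃ = 23 − (7·3 + 2·2) = 23 − 25 = -2.

-2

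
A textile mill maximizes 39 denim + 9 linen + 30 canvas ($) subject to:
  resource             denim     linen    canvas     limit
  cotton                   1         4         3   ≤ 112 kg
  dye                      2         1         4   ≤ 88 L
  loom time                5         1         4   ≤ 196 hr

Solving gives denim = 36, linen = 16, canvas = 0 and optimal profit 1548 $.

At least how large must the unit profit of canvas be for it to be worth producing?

Check each constraint at x*: cotton 100/112 (slack 12); dye 88/88 (tight); loom time 196/196 (tight).
Since cotton is not tight, its dual is 0.
Dual feasibility on the basic columns requires 2·y_dye + 5·y_loom time = 39, 1·y_dye + 1·y_loom time = 9.
Solving: y_dye = 2, y_loom time = 7.
canvas enters the basis when its profit ≥ yᵀa₃ = 2·4 + 7·4 = 36.

36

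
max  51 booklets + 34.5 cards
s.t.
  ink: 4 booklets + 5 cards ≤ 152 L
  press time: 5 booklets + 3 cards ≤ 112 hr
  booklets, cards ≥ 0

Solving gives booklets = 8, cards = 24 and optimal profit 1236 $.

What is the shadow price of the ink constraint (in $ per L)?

At the optimum: ink uses 152 of 152 (binding); press time uses 112 of 112 (binding).
Dual feasibility on the basic columns requires 4·y_ink + 5·y_press time = 51, 5·y_ink + 3·y_press time = 34.5.
Solving: y_ink = 1.5, y_press time = 9.
Shadow price of ink = 1.5.

1.5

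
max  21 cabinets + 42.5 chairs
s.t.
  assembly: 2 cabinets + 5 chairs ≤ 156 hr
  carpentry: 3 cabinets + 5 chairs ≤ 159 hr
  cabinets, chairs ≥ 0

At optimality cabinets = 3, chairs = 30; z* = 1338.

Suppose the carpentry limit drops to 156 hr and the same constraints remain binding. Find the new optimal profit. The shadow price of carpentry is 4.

1326

Δb = -3, so new z* = 1338 + (4)·(-3) = 1338 − 12 = 1326.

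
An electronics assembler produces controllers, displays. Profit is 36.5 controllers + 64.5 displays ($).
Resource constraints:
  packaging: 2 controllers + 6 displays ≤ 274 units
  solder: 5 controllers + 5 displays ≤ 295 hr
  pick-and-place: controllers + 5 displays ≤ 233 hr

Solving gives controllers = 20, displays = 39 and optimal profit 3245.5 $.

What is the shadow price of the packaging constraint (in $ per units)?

7

Binding: packaging and solder. Non-binding: pick-and-place (18 unused).
Since pick-and-place is not tight, its dual is 0.
The binding rows give the dual system: 2·y_packaging + 5·y_solder = 36.5 and 6·y_packaging + 5·y_solder = 64.5.
This yields shadow prices y_packaging = 7, y_solder = 4.5.
Shadow price of packaging = 7.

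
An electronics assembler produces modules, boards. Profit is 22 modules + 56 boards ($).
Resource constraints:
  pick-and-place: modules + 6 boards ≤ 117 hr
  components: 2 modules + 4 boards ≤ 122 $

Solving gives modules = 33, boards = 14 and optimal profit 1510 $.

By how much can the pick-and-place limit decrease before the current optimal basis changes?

56

Binding constraints: pick-and-place, components. The basis is B = [[1,6],[2,4]] with det -8.
Per unit decrease in pick-and-place, x* moves by d = (0.5, -0.25).
The basis stays optimal until boards reaches 0; allowable decrease = 56 hr.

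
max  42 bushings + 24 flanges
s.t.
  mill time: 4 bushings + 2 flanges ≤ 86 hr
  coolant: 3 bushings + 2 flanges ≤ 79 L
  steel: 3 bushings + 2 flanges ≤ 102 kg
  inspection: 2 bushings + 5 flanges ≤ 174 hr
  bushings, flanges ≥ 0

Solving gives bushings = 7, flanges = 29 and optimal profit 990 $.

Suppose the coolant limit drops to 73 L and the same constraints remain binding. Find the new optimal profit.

954

At the optimum: mill time uses 86 of 86 (binding); coolant uses 79 of 79 (binding); steel uses 79 of 102 (slack = 23); inspection uses 159 of 174 (slack = 15).
Slack constraints have shadow price 0 (complementary slackness).
Dual feasibility on the basic columns requires 4·y_mill time + 3·y_coolant = 42, 2·y_mill time + 2·y_coolant = 24.
Solving: y_mill time = 6, y_coolant = 6.
Δz = y_coolant·Δb = 6 × (-6) = -36, so new z* = 990 − 36 = 954.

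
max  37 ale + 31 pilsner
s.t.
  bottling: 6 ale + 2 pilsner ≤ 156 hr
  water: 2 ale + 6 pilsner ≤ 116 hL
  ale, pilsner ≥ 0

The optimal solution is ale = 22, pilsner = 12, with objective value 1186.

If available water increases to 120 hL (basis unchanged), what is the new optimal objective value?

1200

Check each constraint at x*: bottling 156/156 (tight); water 116/116 (tight).
The binding rows give the dual system: 6·y_bottling + 2·y_water = 37 and 2·y_bottling + 6·y_water = 31.
This yields shadow prices y_bottling = 5, y_water = 3.5.
Δz = y_water·Δb = 3.5 × (4) = 14, so new z* = 1186 + 14 = 1200.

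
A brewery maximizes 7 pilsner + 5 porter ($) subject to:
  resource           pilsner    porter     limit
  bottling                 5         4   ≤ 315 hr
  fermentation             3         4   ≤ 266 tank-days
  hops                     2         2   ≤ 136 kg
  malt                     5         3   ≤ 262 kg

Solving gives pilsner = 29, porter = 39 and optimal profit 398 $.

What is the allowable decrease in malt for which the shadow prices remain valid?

46

Binding constraints: hops, malt. The basis is B = [[2,2],[5,3]] with det -4.
Per unit decrease in malt, x* moves by d = (-0.5, 0.5).
The basis stays optimal until fermentation becomes binding; allowable decrease = 46 kg.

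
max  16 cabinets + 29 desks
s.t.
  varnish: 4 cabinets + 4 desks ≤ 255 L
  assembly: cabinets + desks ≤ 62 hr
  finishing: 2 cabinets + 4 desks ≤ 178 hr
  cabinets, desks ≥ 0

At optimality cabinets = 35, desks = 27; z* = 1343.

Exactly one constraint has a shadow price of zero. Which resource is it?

varnish: 248/255 (slack 7)
assembly: 62/62 (binding)
finishing: 178/178 (binding)
By complementary slackness, a constraint with positive slack has shadow price 0 → varnish.

varnish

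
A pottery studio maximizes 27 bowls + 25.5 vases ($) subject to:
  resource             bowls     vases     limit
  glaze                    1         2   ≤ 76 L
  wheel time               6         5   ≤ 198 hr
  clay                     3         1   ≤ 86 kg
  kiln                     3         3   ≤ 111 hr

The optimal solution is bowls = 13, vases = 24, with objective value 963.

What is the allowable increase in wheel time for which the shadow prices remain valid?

Binding constraints: wheel time, kiln. The basis is B = [[6,5],[3,3]] with det 3.
Per unit increase in wheel time, x* moves by d = (1, -1).
The basis stays optimal until clay becomes binding; allowable increase = 11.5 hr.

11.5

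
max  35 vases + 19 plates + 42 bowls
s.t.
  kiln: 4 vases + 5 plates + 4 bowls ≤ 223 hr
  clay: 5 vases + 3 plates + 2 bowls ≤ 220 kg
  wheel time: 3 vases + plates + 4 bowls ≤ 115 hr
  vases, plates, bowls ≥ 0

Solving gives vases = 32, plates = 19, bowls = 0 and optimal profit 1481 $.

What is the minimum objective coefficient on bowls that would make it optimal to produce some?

44

At the optimum: kiln uses 223 of 223 (binding); clay uses 217 of 220 (slack = 3); wheel time uses 115 of 115 (binding).
Slack constraints have shadow price 0 (complementary slackness).
From A_Bᵀ y = c: 4·y_kiln + 3·y_wheel time = 35; 5·y_kiln + 1·y_wheel time = 19.
→ y_kiln = 2 and y_wheel time = 9.
bowls enters the basis when its profit ≥ yᵀa₃ = 2·4 + 9·4 = 44.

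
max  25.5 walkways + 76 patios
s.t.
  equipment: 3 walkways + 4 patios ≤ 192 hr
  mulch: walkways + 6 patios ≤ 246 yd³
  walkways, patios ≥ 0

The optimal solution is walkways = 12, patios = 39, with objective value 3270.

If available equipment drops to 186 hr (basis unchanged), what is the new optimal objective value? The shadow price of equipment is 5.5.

Δb = -6, so new z* = 3270 + (5.5)·(-6) = 3270 − 33 = 3237.

3237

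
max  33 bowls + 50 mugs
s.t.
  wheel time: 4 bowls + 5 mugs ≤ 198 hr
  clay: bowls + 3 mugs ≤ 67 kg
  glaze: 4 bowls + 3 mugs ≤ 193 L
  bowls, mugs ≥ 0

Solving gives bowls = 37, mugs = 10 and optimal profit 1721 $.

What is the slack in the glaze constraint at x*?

glaze used = 4·37 + 3·10 = 178; slack = 193 − 178 = 15.

15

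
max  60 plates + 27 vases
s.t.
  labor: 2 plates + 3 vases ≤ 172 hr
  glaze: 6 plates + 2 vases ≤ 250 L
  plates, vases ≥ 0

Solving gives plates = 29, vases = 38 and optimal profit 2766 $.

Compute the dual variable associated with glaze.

Check each constraint at x*: labor 172/172 (tight); glaze 250/250 (tight).
Dual feasibility on the basic columns requires 2·y_labor + 6·y_glaze = 60, 3·y_labor + 2·y_glaze = 27.
This yields shadow prices y_labor = 3, y_glaze = 9.
Shadow price of glaze = 9.

9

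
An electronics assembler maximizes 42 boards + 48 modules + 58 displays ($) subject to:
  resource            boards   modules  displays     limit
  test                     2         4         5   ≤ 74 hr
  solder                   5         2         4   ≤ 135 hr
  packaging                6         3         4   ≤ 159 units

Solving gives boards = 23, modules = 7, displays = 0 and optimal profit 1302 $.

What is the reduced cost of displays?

At the optimum: test uses 74 of 74 (binding); solder uses 129 of 135 (slack = 6); packaging uses 159 of 159 (binding).
By complementary slackness, y = 0 for the non-binding constraint.
Dual feasibility on the basic columns requires 2·y_test + 6·y_packaging = 42, 4·y_test + 3·y_packaging = 48.
Solving: y_test = 9, y_packaging = 4.
Reduced cost of displays: c₃ − yᵀa₃ = 58 − (9·5 + 4·4) = 58 − 61 = -3.

-3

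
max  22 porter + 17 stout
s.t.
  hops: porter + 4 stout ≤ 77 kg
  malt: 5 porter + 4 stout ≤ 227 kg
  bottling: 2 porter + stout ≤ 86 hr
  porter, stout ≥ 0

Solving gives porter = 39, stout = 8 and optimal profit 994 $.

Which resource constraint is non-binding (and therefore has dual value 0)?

hops

hops: 71/77 (slack 6)
malt: 227/227 (binding)
bottling: 86/86 (binding)
By complementary slackness, a constraint with positive slack has shadow price 0 → hops.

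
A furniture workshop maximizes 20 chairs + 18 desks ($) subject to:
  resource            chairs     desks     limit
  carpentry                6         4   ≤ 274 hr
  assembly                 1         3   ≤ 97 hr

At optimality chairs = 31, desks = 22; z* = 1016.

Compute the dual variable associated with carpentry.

3

At the optimum: carpentry uses 274 of 274 (binding); assembly uses 97 of 97 (binding).
From A_Bᵀ y = c: 6·y_carpentry + 1·y_assembly = 20; 4·y_carpentry + 3·y_assembly = 18.
Solving: y_carpentry = 3, y_assembly = 2.
Shadow price of carpentry = 3.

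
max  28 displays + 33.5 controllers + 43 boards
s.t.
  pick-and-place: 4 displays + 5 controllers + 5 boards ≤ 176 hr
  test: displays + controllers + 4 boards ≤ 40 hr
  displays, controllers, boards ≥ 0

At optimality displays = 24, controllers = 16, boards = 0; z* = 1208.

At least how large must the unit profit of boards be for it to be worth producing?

51.5

Check each constraint at x*: pick-and-place 176/176 (tight); test 40/40 (tight).
From A_Bᵀ y = c: 4·y_pick-and-place + 1·y_test = 28; 5·y_pick-and-place + 1·y_test = 33.5.
Solving: y_pick-and-place = 5.5, y_test = 6.
boards enters the basis when its profit ≥ yᵀa₃ = 5.5·5 + 6·4 = 51.5.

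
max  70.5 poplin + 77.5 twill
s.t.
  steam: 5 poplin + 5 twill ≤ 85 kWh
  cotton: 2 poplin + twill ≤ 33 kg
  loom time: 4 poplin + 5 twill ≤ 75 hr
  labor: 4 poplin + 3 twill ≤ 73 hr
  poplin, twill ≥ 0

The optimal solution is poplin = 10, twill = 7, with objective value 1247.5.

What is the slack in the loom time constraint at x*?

0

loom time used = 4·10 + 5·7 = 75; slack = 75 − 75 = 0.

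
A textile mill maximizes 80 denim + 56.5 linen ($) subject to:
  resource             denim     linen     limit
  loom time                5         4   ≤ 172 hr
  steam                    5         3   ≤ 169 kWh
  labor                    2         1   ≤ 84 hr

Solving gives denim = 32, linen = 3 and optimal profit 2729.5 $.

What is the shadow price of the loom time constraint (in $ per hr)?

8.5

Check each constraint at x*: loom time 172/172 (tight); steam 169/169 (tight); labor 67/84 (slack 17).
Since labor is not tight, its dual is 0.
From A_Bᵀ y = c: 5·y_loom time + 5·y_steam = 80; 4·y_loom time + 3·y_steam = 56.5.
Solving: y_loom time = 8.5, y_steam = 7.5.
Shadow price of loom time = 8.5.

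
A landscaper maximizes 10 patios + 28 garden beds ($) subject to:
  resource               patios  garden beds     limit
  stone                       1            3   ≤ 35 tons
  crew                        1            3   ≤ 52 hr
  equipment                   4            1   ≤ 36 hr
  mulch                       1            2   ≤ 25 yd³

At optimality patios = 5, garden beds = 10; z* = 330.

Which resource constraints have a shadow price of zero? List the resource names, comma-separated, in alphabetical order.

stone: 35/35 (binding)
crew: 35/52 (slack 17)
equipment: 30/36 (slack 6)
mulch: 25/25 (binding)
By complementary slackness, a constraint with positive slack has shadow price 0 → crew, equipment.

crew, equipment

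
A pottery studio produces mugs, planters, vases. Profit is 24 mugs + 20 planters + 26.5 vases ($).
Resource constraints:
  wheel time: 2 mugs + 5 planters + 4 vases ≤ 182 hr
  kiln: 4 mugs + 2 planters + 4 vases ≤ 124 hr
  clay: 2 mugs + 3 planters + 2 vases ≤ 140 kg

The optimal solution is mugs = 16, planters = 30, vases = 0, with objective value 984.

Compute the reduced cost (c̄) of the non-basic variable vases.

Check each constraint at x*: wheel time 182/182 (tight); kiln 124/124 (tight); clay 122/140 (slack 18).
Since clay is not tight, its dual is 0.
The binding rows give the dual system: 2·y_wheel time + 4·y_kiln = 24 and 5·y_wheel time + 2·y_kiln = 20.
→ y_wheel time = 2 and y_kiln = 5.
Reduced cost of vases: c₃ − yᵀa₃ = 26.5 − (2·4 + 5·4) = 26.5 − 28 = -1.5.

-1.5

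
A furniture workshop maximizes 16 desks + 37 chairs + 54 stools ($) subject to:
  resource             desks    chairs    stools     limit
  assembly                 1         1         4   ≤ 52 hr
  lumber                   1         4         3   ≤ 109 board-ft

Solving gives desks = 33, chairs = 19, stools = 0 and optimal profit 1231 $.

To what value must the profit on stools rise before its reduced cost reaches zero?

57

At the optimum: assembly uses 52 of 52 (binding); lumber uses 109 of 109 (binding).
From A_Bᵀ y = c: 1·y_assembly + 1·y_lumber = 16; 1·y_assembly + 4·y_lumber = 37.
This yields shadow prices y_assembly = 9, y_lumber = 7.
stools enters the basis when its profit ≥ yᵀa₃ = 9·4 + 7·3 = 57.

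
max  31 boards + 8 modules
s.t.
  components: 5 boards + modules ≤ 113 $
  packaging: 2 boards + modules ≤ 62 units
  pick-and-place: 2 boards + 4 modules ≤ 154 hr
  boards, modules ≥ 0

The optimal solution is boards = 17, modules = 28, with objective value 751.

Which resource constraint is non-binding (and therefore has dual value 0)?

pick-and-place

components: 113/113 (binding)
packaging: 62/62 (binding)
pick-and-place: 146/154 (slack 8)
By complementary slackness, a constraint with positive slack has shadow price 0 → pick-and-place.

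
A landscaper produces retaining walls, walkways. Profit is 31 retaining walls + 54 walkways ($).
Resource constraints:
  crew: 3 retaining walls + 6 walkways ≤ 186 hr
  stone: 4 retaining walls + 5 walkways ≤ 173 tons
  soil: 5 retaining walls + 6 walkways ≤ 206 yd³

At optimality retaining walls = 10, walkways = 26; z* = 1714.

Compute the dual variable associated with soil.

Check each constraint at x*: crew 186/186 (tight); stone 170/173 (slack 3); soil 206/206 (tight).
Since stone is not tight, its dual is 0.
The binding rows give the dual system: 3·y_crew + 5·y_soil = 31 and 6·y_crew + 6·y_soil = 54.
Solving: y_crew = 7, y_soil = 2.
Shadow price of soil = 2.

2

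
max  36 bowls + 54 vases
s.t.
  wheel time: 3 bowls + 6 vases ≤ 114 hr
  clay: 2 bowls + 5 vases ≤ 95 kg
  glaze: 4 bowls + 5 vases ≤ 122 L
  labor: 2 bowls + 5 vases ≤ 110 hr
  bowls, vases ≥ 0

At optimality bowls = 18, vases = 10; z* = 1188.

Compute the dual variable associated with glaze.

Check each constraint at x*: wheel time 114/114 (tight); clay 86/95 (slack 9); glaze 122/122 (tight); labor 86/110 (slack 24).
Since clay, labor are not tight, their duals are 0.
The binding rows give the dual system: 3·y_wheel time + 4·y_glaze = 36 and 6·y_wheel time + 5·y_glaze = 54.
This yields shadow prices y_wheel time = 4, y_glaze = 6.
Shadow price of glaze = 6.

6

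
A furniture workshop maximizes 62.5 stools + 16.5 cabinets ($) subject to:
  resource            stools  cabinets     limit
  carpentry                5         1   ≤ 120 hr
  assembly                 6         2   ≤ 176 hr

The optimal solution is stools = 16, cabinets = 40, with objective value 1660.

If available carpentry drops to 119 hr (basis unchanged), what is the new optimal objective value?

Both carpentry and assembly are binding at x*.
From A_Bᵀ y = c: 5·y_carpentry + 6·y_assembly = 62.5; 1·y_carpentry + 2·y_assembly = 16.5.
→ y_carpentry = 6.5 and y_assembly = 5.
Δz = y_carpentry·Δb = 6.5 × (-1) = -6.5, so new z* = 1660 − 6.5 = 1653.5.

1653.5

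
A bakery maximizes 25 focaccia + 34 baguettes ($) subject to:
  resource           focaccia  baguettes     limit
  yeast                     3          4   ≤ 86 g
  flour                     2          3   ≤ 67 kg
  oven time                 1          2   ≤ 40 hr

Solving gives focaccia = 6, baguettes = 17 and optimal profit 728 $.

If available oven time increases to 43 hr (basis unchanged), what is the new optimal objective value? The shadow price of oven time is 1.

Δb = 3, so new z* = 728 + (1)·(3) = 728 + 3 = 731.

731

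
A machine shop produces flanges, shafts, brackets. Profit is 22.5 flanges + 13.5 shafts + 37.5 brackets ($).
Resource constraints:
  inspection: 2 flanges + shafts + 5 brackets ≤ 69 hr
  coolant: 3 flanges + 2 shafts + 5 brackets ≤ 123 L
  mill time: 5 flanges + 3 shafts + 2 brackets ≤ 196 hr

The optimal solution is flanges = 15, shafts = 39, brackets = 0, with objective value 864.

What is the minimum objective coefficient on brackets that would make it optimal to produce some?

45

Binding: inspection and coolant. Non-binding: mill time (4 unused).
By complementary slackness, y = 0 for the non-binding constraint.
From A_Bᵀ y = c: 2·y_inspection + 3·y_coolant = 22.5; 1·y_inspection + 2·y_coolant = 13.5.
→ y_inspection = 4.5 and y_coolant = 4.5.
brackets enters the basis when its profit ≥ yᵀa₃ = 4.5·5 + 4.5·5 = 45.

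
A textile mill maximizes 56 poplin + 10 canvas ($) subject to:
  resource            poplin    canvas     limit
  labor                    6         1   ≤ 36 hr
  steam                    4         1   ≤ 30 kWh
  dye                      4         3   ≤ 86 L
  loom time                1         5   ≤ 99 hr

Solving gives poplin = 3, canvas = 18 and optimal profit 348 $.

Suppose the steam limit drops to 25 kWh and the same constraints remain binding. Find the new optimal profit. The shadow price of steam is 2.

Δb = -5, so new z* = 348 + (2)·(-5) = 348 − 10 = 338.

338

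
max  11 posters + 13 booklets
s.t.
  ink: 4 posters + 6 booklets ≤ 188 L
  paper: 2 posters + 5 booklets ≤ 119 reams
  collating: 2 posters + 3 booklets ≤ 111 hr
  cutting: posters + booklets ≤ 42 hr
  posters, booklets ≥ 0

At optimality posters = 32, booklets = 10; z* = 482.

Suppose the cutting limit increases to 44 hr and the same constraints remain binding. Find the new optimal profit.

496

Binding: ink and cutting. Non-binding: paper (5 unused), collating (17 unused).
By complementary slackness, y = 0 for the non-binding constraints.
The binding rows give the dual system: 4·y_ink + 1·y_cutting = 11 and 6·y_ink + 1·y_cutting = 13.
Solving: y_ink = 1, y_cutting = 7.
Δz = y_cutting·Δb = 7 × (2) = 14, so new z* = 482 + 14 = 496.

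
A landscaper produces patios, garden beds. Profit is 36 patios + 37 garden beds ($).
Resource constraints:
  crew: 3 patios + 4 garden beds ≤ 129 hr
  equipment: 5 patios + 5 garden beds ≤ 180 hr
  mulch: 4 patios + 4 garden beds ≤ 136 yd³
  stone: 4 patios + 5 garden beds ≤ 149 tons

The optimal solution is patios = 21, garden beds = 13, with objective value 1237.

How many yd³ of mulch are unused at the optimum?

0

mulch used = 4·21 + 4·13 = 136; slack = 136 − 136 = 0.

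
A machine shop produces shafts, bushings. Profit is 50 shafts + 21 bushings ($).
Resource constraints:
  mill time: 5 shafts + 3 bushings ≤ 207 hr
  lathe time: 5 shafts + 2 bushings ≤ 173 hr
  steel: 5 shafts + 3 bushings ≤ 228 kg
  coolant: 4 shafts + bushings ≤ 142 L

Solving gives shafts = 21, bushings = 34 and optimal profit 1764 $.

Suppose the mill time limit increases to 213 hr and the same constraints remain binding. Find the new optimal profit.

At the optimum: mill time uses 207 of 207 (binding); lathe time uses 173 of 173 (binding); steel uses 207 of 228 (slack = 21); coolant uses 118 of 142 (slack = 24).
Since steel, coolant are not tight, their duals are 0.
Dual feasibility on the basic columns requires 5·y_mill time + 5·y_lathe time = 50, 3·y_mill time + 2·y_lathe time = 21.
This yields shadow prices y_mill time = 1, y_lathe time = 9.
Δz = y_mill time·Δb = 1 × (6) = 6, so new z* = 1764 + 6 = 1770.

1770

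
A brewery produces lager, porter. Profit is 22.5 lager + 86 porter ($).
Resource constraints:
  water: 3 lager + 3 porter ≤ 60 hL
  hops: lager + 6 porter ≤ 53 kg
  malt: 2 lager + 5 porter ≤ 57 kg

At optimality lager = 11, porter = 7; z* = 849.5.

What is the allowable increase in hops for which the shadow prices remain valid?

15.4

Binding constraints: hops, malt. The basis is B = [[1,6],[2,5]] with det -7.
Per unit increase in hops, x* moves by d = (-0.7143, 0.2857).
The basis stays optimal until lager reaches 0; allowable increase = 15.4 kg.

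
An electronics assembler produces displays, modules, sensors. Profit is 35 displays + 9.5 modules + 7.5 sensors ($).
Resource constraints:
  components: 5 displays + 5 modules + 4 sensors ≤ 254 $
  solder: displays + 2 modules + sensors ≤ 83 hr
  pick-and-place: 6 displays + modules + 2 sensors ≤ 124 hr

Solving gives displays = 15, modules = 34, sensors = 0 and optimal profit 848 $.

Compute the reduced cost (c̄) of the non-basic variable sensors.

-5.5

At the optimum: components uses 245 of 254 (slack = 9); solder uses 83 of 83 (binding); pick-and-place uses 124 of 124 (binding).
Slack constraints have shadow price 0 (complementary slackness).
The binding rows give the dual system: 1·y_solder + 6·y_pick-and-place = 35 and 2·y_solder + 1·y_pick-and-place = 9.5.
Solving: y_solder = 2, y_pick-and-place = 5.5.
Reduced cost of sensors: c₃ − yᵀa₃ = 7.5 − (2·1 + 5.5·2) = 7.5 − 13 = -5.5.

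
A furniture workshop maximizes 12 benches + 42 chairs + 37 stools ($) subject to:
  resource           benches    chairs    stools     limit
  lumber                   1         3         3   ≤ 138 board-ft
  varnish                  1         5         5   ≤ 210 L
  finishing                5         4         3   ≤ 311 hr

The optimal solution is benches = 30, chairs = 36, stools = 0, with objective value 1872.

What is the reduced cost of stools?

-5

At the optimum: lumber uses 138 of 138 (binding); varnish uses 210 of 210 (binding); finishing uses 294 of 311 (slack = 17).
Since finishing is not tight, its dual is 0.
The binding rows give the dual system: 1·y_lumber + 1·y_varnish = 12 and 3·y_lumber + 5·y_varnish = 42.
→ y_lumber = 9 and y_varnish = 3.
Reduced cost of stools: c₃ − yᵀa₃ = 37 − (9·3 + 3·5) = 37 − 42 = -5.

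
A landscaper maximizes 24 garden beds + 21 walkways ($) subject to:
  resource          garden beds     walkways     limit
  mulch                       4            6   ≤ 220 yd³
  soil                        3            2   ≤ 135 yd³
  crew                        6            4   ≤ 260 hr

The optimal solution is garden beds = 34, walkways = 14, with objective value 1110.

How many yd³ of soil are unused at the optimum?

soil used = 3·34 + 2·14 = 130; slack = 135 − 130 = 5.

5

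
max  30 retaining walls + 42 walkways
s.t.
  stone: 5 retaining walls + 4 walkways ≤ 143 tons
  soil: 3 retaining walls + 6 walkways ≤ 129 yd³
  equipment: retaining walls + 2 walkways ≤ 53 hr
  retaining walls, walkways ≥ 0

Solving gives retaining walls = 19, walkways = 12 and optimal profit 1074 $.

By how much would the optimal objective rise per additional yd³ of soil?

Check each constraint at x*: stone 143/143 (tight); soil 129/129 (tight); equipment 43/53 (slack 10).
Slack constraints have shadow price 0 (complementary slackness).
The binding rows give the dual system: 5·y_stone + 3·y_soil = 30 and 4·y_stone + 6·y_soil = 42.
Solving: y_stone = 3, y_soil = 5.
Shadow price of soil = 5.

5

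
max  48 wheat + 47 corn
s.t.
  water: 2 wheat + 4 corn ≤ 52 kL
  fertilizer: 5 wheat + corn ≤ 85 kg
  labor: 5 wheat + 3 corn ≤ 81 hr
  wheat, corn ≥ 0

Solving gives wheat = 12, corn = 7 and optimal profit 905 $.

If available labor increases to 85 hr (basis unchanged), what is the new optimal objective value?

Binding: water and labor. Non-binding: fertilizer (18 unused).
By complementary slackness, y = 0 for the non-binding constraint.
Dual feasibility on the basic columns requires 2·y_water + 5·y_labor = 48, 4·y_water + 3·y_labor = 47.
This yields shadow prices y_water = 6.5, y_labor = 7.
Δz = y_labor·Δb = 7 × (4) = 28, so new z* = 905 + 28 = 933.

933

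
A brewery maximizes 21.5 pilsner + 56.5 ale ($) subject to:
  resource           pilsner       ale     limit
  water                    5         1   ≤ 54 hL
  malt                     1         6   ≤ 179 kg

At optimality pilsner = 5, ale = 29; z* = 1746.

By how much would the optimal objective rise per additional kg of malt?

At the optimum: water uses 54 of 54 (binding); malt uses 179 of 179 (binding).
Dual feasibility on the basic columns requires 5·y_water + 1·y_malt = 21.5, 1·y_water + 6·y_malt = 56.5.
→ y_water = 2.5 and y_malt = 9.
Shadow price of malt = 9.

9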